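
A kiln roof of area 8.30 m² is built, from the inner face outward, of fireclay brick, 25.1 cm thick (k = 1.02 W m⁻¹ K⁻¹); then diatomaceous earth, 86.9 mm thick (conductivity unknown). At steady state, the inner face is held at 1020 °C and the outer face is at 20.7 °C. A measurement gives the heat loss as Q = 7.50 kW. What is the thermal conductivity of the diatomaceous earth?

ΣR = ΔT/Q = |1020 − 20.7|/7500 = 0.1332 K/W
Known resistances:
  R_fireclay brick = L/(kA) = 0.251/(1.02·8.30) = 0.02965 K/W
R_diatomaceous earth = ΣR − ΣR_known = 0.1332 − 0.02965 = 0.1036 K/W
L/(kA) = 0.1036 ⇒ k = 0.0869/(0.1036·8.30) = 0.101 W/m·K

k = 0.101 W/m·K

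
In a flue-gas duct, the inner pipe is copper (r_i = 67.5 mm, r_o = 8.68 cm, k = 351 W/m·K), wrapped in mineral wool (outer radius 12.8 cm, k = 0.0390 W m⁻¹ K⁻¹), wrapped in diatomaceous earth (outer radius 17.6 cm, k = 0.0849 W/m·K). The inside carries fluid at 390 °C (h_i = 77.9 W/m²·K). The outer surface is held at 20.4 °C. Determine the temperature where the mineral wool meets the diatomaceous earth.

Resistance network (inner→outer):
  R'_conv,in = 1/(2πr h) = 1/(2π·0.0675·77.9) = 0.03027 m·K/W
  R'_copper = ln(0.0868/0.0675)/(2πk) = 0.2515/(2π·351) = 1.140×10^-4 m·K/W
  R'_mineral wool = ln(0.128/0.0868)/(2πk) = 0.3884/(2π·0.0390) = 1.585 m·K/W
  R'_diatomaceous earth = ln(0.176/0.128)/(2πk) = 0.3185/(2π·0.0849) = 0.5970 m·K/W
ΣR = 0.03027 + 1.140×10^-4 + 1.585 + 0.5970 = 2.212 m·K/W
Q' = ΔT/ΣR = (390 °C − 20.4 °C)/2.212 = 167.1 W/m
From the inner boundary to the mineral wool/diatomaceous earth interface, ΣR_partial = 1.615 m·K/W.
T_interface = T_in − Q'·ΣR_partial = 390 °C − (167.1)(1.615) = 120 °C

T = 120 °C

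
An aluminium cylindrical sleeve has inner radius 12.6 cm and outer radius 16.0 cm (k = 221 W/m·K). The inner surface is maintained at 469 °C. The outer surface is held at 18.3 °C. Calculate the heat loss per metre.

Q' = 2πk·ΔT/ln(r₂/r₁) = 2π × 221 × 450.7 / ln(0.160/0.126) = 2.62×10^6 W/m

Q' = 2.62×10^6 W/m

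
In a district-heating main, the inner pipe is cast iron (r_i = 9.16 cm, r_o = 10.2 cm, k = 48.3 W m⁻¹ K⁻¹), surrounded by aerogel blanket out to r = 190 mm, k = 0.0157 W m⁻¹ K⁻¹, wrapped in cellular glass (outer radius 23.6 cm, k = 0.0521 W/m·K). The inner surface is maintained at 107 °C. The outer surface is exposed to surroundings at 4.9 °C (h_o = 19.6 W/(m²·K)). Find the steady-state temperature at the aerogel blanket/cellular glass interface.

Treat each layer as a resistance in series:
  R'_cast iron = ln(0.102/0.0916)/(2πk) = 0.1075/(2π·48.3) = 3.544×10^-4 m·K/W
  R'_aerogel blanket = ln(0.190/0.102)/(2πk) = 0.6221/(2π·0.0157) = 6.306 m·K/W
  R'_cellular glass = ln(0.236/0.190)/(2πk) = 0.2168/(2π·0.0521) = 0.6623 m·K/W
  R'_conv,out = 1/(2πr h) = 1/(2π·0.236·19.6) = 0.03441 m·K/W
ΣR = 3.544×10^-4 + 6.306 + 0.6623 + 0.03441 = 7.003 m·K/W
Q' = ΔT/ΣR = (107 °C − 4.9 °C)/7.003 = 14.58 W/m
From the inner boundary to the aerogel blanket/cellular glass interface, ΣR_partial = 6.306 m·K/W.
T_interface = T_in − Q'·ΣR_partial = 107 °C − (14.58)(6.306) = 15.1 °C

T = 15.1 °C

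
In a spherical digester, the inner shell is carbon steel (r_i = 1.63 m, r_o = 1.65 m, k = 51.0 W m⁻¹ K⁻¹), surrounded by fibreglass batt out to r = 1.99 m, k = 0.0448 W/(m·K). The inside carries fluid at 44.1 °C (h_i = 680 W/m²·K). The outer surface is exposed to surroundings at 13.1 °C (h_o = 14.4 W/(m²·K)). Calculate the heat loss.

Resistance network (inner→outer):
  R_conv,in = 1/(4πr²h) = 1/(4π·1.63²·680) = 4.405×10^-5 K/W
  R_carbon steel = (1/1.63 − 1/1.65)/(4πk) = 0.007436/(4π·51.0) = 1.160×10^-5 K/W
  R_fibreglass batt = (1/1.65 − 1/1.99)/(4πk) = 0.1035/(4π·0.0448) = 0.1839 K/W
  R_conv,out = 1/(4πr²h) = 1/(4π·1.99²·14.4) = 0.001395 K/W
ΣR = 4.405×10^-5 + 1.160×10^-5 + 0.1839 + 0.001395 = 0.1854 K/W
Q = ΔT/ΣR = (44.1 °C − 13.1 °C)/0.1854 = 167 W

Q = 167 W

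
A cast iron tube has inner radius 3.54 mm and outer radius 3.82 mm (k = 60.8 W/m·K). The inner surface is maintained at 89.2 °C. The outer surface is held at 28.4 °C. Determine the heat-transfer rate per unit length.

Q' = 2πk·ΔT/ln(r₂/r₁) = 2π × 60.8 × 60.8 / ln(0.00382/0.00354) = 3.05×10^5 W/m

Q' = 305 kW/m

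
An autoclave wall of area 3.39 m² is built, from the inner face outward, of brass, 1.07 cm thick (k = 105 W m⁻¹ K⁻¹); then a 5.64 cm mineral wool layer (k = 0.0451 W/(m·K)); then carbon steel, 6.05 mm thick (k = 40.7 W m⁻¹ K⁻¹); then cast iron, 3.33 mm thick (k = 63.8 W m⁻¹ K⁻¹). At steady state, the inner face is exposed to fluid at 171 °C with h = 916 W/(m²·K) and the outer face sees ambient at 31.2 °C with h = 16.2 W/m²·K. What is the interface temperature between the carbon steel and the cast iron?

Series thermal resistances, inner to outer:
  R_conv,in = 1/(hA) = 1/(916·3.39) = 3.220×10^-4 K/W
  R_brass = L/(kA) = 0.0107/(105·3.39) = 3.006×10^-5 K/W
  R_mineral wool = L/(kA) = 0.0564/(0.0451·3.39) = 0.3689 K/W
  R_carbon steel = L/(kA) = 0.00605/(40.7·3.39) = 4.385×10^-5 K/W
  R_cast iron = L/(kA) = 0.00333/(63.8·3.39) = 1.540×10^-5 K/W
  R_conv,out = 1/(hA) = 1/(16.2·3.39) = 0.01821 K/W
ΣR = 3.220×10^-4 + 3.006×10^-5 + 0.3689 + 4.385×10^-5 + 1.540×10^-5 + 0.01821 = 0.3875 K/W
Q = ΔT/ΣR = (171 °C − 31.2 °C)/0.3875 = 360.8 W
From the inner boundary to the carbon steel/cast iron interface, ΣR_partial = 0.3693 K/W.
T_interface = T_in − Q·ΣR_partial = 171 °C − (360.8)(0.3693) = 37.8 °C

T = 37.8 °C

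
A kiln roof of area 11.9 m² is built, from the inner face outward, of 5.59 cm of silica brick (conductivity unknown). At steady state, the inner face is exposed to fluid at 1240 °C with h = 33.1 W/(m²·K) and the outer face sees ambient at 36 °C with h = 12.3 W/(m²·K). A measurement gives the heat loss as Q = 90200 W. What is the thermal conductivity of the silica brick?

k = 1.18 W/m·K

ΣR = ΔT/Q = |1240 − 36|/90200 = 0.01335 K/W
Known resistances:
  R_conv,in = 1/(hA) = 1/(33.1·11.9) = 0.002539 K/W
  R_conv,out = 1/(hA) = 1/(12.3·11.9) = 0.006832 K/W
R_silica brick = ΣR − ΣR_known = 0.01335 − 0.009371 = 0.003979 K/W
L/(kA) = 0.003979 ⇒ k = 0.0559/(0.003979·11.9) = 1.18 W/m·K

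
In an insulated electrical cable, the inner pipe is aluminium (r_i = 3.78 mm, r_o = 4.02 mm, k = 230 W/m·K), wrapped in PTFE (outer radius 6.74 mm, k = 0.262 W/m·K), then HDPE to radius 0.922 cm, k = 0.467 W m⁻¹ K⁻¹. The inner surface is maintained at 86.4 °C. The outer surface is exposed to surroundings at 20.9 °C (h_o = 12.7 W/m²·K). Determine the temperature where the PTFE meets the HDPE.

T = 74.8 °C

Series thermal resistances, inner to outer:
  R'_aluminium = ln(0.00402/0.00378)/(2πk) = 0.06156/(2π·230) = 4.260×10^-5 m·K/W
  R'_PTFE = ln(0.00674/0.00402)/(2πk) = 0.5168/(2π·0.262) = 0.3139 m·K/W
  R'_HDPE = ln(0.00922/0.00674)/(2πk) = 0.3133/(2π·0.467) = 0.1068 m·K/W
  R'_conv,out = 1/(2πr h) = 1/(2π·0.00922·12.7) = 1.359 m·K/W
ΣR = 4.260×10^-5 + 0.3139 + 0.1068 + 1.359 = 1.780 m·K/W
Q' = ΔT/ΣR = (86.4 °C − 20.9 °C)/1.780 = 36.80 W/m
From the inner boundary to the PTFE/HDPE interface, ΣR_partial = 0.3139 m·K/W.
T_interface = T_in − Q'·ΣR_partial = 86.4 °C − (36.80)(0.3139) = 74.8 °C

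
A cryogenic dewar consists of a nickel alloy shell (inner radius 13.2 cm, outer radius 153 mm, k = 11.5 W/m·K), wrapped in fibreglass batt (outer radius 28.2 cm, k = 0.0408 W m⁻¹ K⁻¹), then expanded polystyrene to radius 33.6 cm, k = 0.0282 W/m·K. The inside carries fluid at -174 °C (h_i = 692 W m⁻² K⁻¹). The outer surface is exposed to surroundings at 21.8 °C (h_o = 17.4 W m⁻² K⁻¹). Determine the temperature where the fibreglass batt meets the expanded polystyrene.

T = -21.3 °C

Treat each layer as a resistance in series:
  R_conv,in = 1/(4πr²h) = 1/(4π·0.132²·692) = 0.006600 K/W
  R_nickel alloy = (1/0.132 − 1/0.153)/(4πk) = 1.040/(4π·11.5) = 0.007195 K/W
  R_fibreglass batt = (1/0.153 − 1/0.282)/(4πk) = 2.990/(4π·0.0408) = 5.831 K/W
  R_expanded polystyrene = (1/0.282 − 1/0.336)/(4πk) = 0.5699/(4π·0.0282) = 1.608 K/W
  R_conv,out = 1/(4πr²h) = 1/(4π·0.336²·17.4) = 0.04051 K/W
ΣR = 0.006600 + 0.007195 + 5.831 + 1.608 + 0.04051 = 7.493 K/W
Q = ΔT/ΣR = (-174 °C − 21.8 °C)/7.493 = -26.13 W
From the inner boundary to the fibreglass batt/expanded polystyrene interface, ΣR_partial = 5.845 K/W.
T_interface = T_in − Q·ΣR_partial = -174 °C − (-26.13)(5.845) = -21.3 °C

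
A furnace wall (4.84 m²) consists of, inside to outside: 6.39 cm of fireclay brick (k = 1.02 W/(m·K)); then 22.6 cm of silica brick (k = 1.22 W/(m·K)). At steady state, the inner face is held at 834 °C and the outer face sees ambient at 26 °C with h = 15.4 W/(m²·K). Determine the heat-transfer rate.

Resistance network (inner→outer):
  R_fireclay brick = L/(kA) = 0.0639/(1.02·4.84) = 0.01294 K/W
  R_silica brick = L/(kA) = 0.226/(1.22·4.84) = 0.03827 K/W
  R_conv,out = 1/(hA) = 1/(15.4·4.84) = 0.01342 K/W
ΣR = 0.01294 + 0.03827 + 0.01342 = 0.06463 K/W
Q = ΔT/ΣR = (834 °C − 26 °C)/0.06463 = 12500 W

Q = 12.5 kW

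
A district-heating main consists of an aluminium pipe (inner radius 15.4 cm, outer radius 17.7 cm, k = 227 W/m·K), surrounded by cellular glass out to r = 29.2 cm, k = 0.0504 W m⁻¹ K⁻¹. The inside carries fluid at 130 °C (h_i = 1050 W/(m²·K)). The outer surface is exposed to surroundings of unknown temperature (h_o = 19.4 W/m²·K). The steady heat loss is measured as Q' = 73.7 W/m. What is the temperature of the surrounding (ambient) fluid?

T_out = 11.3 °C

Sum the resistances:
  R'_conv,in = 1/(2πr h) = 1/(2π·0.154·1050) = 9.843×10^-4 m·K/W
  R'_aluminium = ln(0.177/0.154)/(2πk) = 0.1392/(2π·227) = 9.759×10^-5 m·K/W
  R'_cellular glass = ln(0.292/0.177)/(2πk) = 0.5006/(2π·0.0504) = 1.581 m·K/W
  R'_conv,out = 1/(2πr h) = 1/(2π·0.292·19.4) = 0.02810 m·K/W
ΣR = 1.610 m·K/W
ΔT = Q'·ΣR = 73.7 × 1.610 = 118.7 K
Heat flows outward, so T_out = T_in − ΔT = 130 − 118.7 = 11.3 °C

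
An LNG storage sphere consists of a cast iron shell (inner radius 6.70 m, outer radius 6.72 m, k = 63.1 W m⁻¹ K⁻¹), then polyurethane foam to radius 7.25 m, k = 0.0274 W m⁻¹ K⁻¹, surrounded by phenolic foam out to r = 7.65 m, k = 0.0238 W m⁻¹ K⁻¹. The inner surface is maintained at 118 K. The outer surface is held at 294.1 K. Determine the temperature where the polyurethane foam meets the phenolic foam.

Series thermal resistances, inner to outer:
  R_cast iron = (1/6.70 − 1/6.72)/(4πk) = 4.442×10^-4/(4π·63.1) = 5.602×10^-7 K/W
  R_polyurethane foam = (1/6.72 − 1/7.25)/(4πk) = 0.01088/(4π·0.0274) = 0.03159 K/W
  R_phenolic foam = (1/7.25 − 1/7.65)/(4πk) = 0.007212/(4π·0.0238) = 0.02411 K/W
ΣR = 5.602×10^-7 + 0.03159 + 0.02411 = 0.05570 K/W
Q = ΔT/ΣR = (118 K − 294.1 K)/0.05570 = -3162 W
From the inner boundary to the polyurethane foam/phenolic foam interface, ΣR_partial = 0.03159 K/W.
T_interface = T_in − Q·ΣR_partial = 118 K − (-3162)(0.03159) = 217.9 K

T = 217.9 K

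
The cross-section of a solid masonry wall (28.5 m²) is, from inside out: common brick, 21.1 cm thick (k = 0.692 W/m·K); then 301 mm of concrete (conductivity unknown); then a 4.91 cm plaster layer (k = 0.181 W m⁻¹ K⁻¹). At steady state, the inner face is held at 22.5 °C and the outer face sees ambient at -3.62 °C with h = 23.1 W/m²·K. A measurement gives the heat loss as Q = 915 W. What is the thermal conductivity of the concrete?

ΣR = ΔT/Q = |22.5 − -3.62|/915 = 0.02855 K/W
Known resistances:
  R_common brick = L/(kA) = 0.211/(0.692·28.5) = 0.01070 K/W
  R_plaster = L/(kA) = 0.0491/(0.181·28.5) = 0.009518 K/W
  R_conv,out = 1/(hA) = 1/(23.1·28.5) = 0.001519 K/W
R_concrete = ΣR − ΣR_known = 0.02855 − 0.02174 = 0.006810 K/W
L/(kA) = 0.006810 ⇒ k = 0.301/(0.006810·28.5) = 1.55 W/m·K

k = 1.55 W/m·K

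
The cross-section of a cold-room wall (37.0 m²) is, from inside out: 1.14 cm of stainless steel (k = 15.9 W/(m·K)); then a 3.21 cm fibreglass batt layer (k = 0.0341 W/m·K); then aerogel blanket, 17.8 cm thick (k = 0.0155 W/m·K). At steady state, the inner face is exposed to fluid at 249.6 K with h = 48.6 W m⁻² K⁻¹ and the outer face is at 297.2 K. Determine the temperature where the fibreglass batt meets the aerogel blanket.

T = 253.3 K

Series thermal resistances, inner to outer:
  R_conv,in = 1/(hA) = 1/(48.6·37.0) = 5.561×10^-4 K/W
  R_stainless steel = L/(kA) = 0.0114/(15.9·37.0) = 1.938×10^-5 K/W
  R_fibreglass batt = L/(kA) = 0.0321/(0.0341·37.0) = 0.02544 K/W
  R_aerogel blanket = L/(kA) = 0.178/(0.0155·37.0) = 0.3104 K/W
ΣR = 5.561×10^-4 + 1.938×10^-5 + 0.02544 + 0.3104 = 0.3364 K/W
Q = ΔT/ΣR = (249.6 K − 297.2 K)/0.3364 = -141.5 W
From the inner boundary to the fibreglass batt/aerogel blanket interface, ΣR_partial = 0.02602 K/W.
T_interface = T_in − Q·ΣR_partial = 249.6 K − (-141.5)(0.02602) = 253.3 K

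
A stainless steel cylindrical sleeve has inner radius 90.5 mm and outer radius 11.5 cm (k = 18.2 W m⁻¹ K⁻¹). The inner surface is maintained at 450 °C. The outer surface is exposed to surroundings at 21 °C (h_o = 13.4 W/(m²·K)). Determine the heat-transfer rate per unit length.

Resistance network (inner→outer):
  R'_stainless steel = ln(0.115/0.0905)/(2πk) = 0.2396/(2π·18.2) = 0.002095 m·K/W
  R'_conv,out = 1/(2πr h) = 1/(2π·0.115·13.4) = 0.1033 m·K/W
ΣR = 0.002095 + 0.1033 = 0.1054 m·K/W
Q' = ΔT/ΣR = (450 °C − 21 °C)/0.1054 = 4070 W/m

Q' = 4070 W/m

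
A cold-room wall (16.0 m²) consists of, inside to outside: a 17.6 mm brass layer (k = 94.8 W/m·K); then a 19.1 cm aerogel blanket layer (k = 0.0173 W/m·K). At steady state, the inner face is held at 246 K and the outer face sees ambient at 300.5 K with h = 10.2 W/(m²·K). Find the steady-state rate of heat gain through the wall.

Q = 78.3 W

Resistance network (inner→outer):
  R_brass = L/(kA) = 0.0176/(94.8·16.0) = 1.160×10^-5 K/W
  R_aerogel blanket = L/(kA) = 0.191/(0.0173·16.0) = 0.6900 K/W
  R_conv,out = 1/(hA) = 1/(10.2·16.0) = 0.006127 K/W
ΣR = 1.160×10^-5 + 0.6900 + 0.006127 = 0.6961 K/W
Q = ΔT/ΣR = (246 K − 300.5 K)/0.6961 = -78.3 W
(Negative Q ⇒ heat flows inward; heat gain = 78.3 W.)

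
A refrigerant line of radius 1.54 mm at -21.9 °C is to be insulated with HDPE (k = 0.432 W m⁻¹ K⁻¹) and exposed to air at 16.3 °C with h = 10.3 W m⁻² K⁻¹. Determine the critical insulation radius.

For a cylinder, r_cr = k_ins/h = 0.432/10.3 = 0.0419 m = 4.19 cm

r_cr = 4.19 cm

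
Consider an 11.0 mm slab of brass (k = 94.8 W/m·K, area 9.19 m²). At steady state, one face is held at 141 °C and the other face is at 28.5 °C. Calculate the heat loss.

Q = kA·ΔT/L = 94.8 × 9.19 × |141 °C − 28.5 °C| / 0.0110 = 8.91×10^6 W

Q = 8.91×10^6 W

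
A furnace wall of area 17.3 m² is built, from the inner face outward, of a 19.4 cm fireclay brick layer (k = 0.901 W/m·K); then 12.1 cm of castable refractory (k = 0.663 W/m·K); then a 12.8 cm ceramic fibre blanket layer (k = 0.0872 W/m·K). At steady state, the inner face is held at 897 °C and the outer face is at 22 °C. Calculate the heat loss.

Q = 8.11 kW

Series thermal resistances, inner to outer:
  R_fireclay brick = L/(kA) = 0.194/(0.901·17.3) = 0.01245 K/W
  R_castable refractory = L/(kA) = 0.121/(0.663·17.3) = 0.01055 K/W
  R_ceramic fibre blanket = L/(kA) = 0.128/(0.0872·17.3) = 0.08485 K/W
ΣR = 0.01245 + 0.01055 + 0.08485 = 0.1079 K/W
Q = ΔT/ΣR = (897 °C − 22 °C)/0.1079 = 8110 W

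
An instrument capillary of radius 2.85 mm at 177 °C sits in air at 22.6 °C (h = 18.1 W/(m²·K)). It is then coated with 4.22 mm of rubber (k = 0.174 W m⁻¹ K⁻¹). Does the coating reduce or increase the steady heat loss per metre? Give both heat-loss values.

Critical radius for a cylinder: r_cr = k/h = 0.00961 m = 0.961 cm.
Outer radius after coating: r₂ = 0.00285 + 0.00422 = 0.00707 m.
Since r₁ < r_cr and r₂ ≤ r_cr, the coating moves toward the maximum at r_cr — heat loss rises.
Bare: R = 1/(2πr₁h) = 3.085 m·K/W; Q = 154.4/3.085 = 50.0 W/m.
Coated: R = R_cond + R_conv = 2.075 m·K/W; Q = 154.4/2.075 = 74.4 W/m.

increases: 50.0 → 74.4 W/m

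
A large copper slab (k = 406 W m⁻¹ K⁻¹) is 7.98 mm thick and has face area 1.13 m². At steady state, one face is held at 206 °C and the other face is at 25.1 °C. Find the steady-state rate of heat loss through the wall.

Q = kA·ΔT/L = 406 × 1.13 × |206 °C − 25.1 °C| / 0.00798 = 1.04×10^7 W

Q = 10400 kW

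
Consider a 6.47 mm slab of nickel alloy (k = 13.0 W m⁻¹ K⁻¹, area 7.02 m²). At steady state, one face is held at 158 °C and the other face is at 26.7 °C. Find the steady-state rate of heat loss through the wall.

Q = kA·ΔT/L = 13.0 × 7.02 × |158 °C − 26.7 °C| / 0.00647 = 1.85×10^6 W

Q = 1.85×10^6 W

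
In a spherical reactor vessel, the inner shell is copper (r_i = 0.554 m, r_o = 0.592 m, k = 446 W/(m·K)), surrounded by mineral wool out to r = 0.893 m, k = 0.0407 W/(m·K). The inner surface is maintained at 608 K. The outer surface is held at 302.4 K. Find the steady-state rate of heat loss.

Q = 275 W

Treat each layer as a resistance in series:
  R_copper = (1/0.554 − 1/0.592)/(4πk) = 0.1159/(4π·446) = 2.067×10^-5 K/W
  R_mineral wool = (1/0.592 − 1/0.893)/(4πk) = 0.5694/(4π·0.0407) = 1.113 K/W
ΣR = 2.067×10^-5 + 1.113 = 1.113 K/W
Q = ΔT/ΣR = (608 K − 302.4 K)/1.113 = 275 W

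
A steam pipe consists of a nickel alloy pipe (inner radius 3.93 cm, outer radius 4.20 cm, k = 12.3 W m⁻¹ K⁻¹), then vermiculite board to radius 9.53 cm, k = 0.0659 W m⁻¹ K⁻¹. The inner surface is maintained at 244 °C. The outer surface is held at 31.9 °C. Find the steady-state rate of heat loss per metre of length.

Q' = 107 W/m

Series thermal resistances, inner to outer:
  R'_nickel alloy = ln(0.0420/0.0393)/(2πk) = 0.06645/(2π·12.3) = 8.598×10^-4 m·K/W
  R'_vermiculite board = ln(0.0953/0.0420)/(2πk) = 0.8194/(2π·0.0659) = 1.979 m·K/W
ΣR = 8.598×10^-4 + 1.979 = 1.980 m·K/W
Q' = ΔT/ΣR = (244 °C − 31.9 °C)/1.980 = 107 W/m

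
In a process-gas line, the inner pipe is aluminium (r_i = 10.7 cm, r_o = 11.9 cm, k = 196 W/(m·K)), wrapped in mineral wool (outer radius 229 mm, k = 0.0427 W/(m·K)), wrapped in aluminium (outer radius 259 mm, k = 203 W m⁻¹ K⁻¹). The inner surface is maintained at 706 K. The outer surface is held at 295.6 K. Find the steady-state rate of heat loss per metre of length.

Resistance network (inner→outer):
  R'_aluminium = ln(0.119/0.107)/(2πk) = 0.1063/(2π·196) = 8.631×10^-5 m·K/W
  R'_mineral wool = ln(0.229/0.119)/(2πk) = 0.6546/(2π·0.0427) = 2.440 m·K/W
  R'_aluminium = ln(0.259/0.229)/(2πk) = 0.1231/(2π·203) = 9.652×10^-5 m·K/W
ΣR = 8.631×10^-5 + 2.440 + 9.652×10^-5 = 2.440 m·K/W
Q' = ΔT/ΣR = (706 K − 295.6 K)/2.440 = 168 W/m

Q' = 168 W/m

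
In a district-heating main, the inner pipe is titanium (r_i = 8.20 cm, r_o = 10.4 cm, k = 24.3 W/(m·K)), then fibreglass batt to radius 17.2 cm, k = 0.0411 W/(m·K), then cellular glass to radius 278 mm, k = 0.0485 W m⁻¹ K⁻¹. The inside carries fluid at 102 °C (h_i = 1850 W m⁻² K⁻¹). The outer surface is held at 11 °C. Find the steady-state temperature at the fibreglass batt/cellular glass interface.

T = 51.7 °C

Treat each layer as a resistance in series:
  R'_conv,in = 1/(2πr h) = 1/(2π·0.0820·1850) = 0.001049 m·K/W
  R'_titanium = ln(0.104/0.0820)/(2πk) = 0.2377/(2π·24.3) = 0.001557 m·K/W
  R'_fibreglass batt = ln(0.172/0.104)/(2πk) = 0.5031/(2π·0.0411) = 1.948 m·K/W
  R'_cellular glass = ln(0.278/0.172)/(2πk) = 0.4801/(2π·0.0485) = 1.576 m·K/W
ΣR = 0.001049 + 0.001557 + 1.948 + 1.576 = 3.527 m·K/W
Q' = ΔT/ΣR = (102 °C − 11 °C)/3.527 = 25.80 W/m
From the inner boundary to the fibreglass batt/cellular glass interface, ΣR_partial = 1.951 m·K/W.
T_interface = T_in − Q'·ΣR_partial = 102 °C − (25.80)(1.951) = 51.7 °C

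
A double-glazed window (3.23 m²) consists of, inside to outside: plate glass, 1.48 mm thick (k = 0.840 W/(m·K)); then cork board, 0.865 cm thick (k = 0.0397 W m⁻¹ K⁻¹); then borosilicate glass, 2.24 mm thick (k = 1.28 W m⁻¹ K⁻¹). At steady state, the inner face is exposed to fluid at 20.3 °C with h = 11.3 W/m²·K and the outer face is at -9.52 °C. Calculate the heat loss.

Q = 311 W

Series thermal resistances, inner to outer:
  R_conv,in = 1/(hA) = 1/(11.3·3.23) = 0.02740 K/W
  R_plate glass = L/(kA) = 0.00148/(0.840·3.23) = 5.455×10^-4 K/W
  R_cork board = L/(kA) = 0.00865/(0.0397·3.23) = 0.06746 K/W
  R_borosilicate glass = L/(kA) = 0.00224/(1.28·3.23) = 5.418×10^-4 K/W
ΣR = 0.02740 + 5.455×10^-4 + 0.06746 + 5.418×10^-4 = 0.09595 K/W
Q = ΔT/ΣR = (20.3 °C − -9.52 °C)/0.09595 = 311 W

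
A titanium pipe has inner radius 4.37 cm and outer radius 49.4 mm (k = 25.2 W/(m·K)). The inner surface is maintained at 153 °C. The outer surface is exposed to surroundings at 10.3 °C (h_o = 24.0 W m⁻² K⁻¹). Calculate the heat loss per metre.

Resistance network (inner→outer):
  R'_titanium = ln(0.0494/0.0437)/(2πk) = 0.1226/(2π·25.2) = 7.743×10^-4 m·K/W
  R'_conv,out = 1/(2πr h) = 1/(2π·0.0494·24.0) = 0.1342 m·K/W
ΣR = 7.743×10^-4 + 0.1342 = 0.1350 m·K/W
Q' = ΔT/ΣR = (153 °C − 10.3 °C)/0.1350 = 1060 W/m

Q' = 1060 W/m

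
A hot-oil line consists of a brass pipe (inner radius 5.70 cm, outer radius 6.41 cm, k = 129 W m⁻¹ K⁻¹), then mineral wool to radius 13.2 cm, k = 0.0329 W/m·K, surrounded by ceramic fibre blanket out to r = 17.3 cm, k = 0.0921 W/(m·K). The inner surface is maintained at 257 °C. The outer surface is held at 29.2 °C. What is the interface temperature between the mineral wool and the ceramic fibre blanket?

Series thermal resistances, inner to outer:
  R'_brass = ln(0.0641/0.0570)/(2πk) = 0.1174/(2π·129) = 1.448×10^-4 m·K/W
  R'_mineral wool = ln(0.132/0.0641)/(2πk) = 0.7224/(2π·0.0329) = 3.494 m·K/W
  R'_ceramic fibre blanket = ln(0.173/0.132)/(2πk) = 0.2705/(2π·0.0921) = 0.4674 m·K/W
ΣR = 1.448×10^-4 + 3.494 + 0.4674 = 3.962 m·K/W
Q' = ΔT/ΣR = (257 °C − 29.2 °C)/3.962 = 57.50 W/m
From the inner boundary to the mineral wool/ceramic fibre blanket interface, ΣR_partial = 3.494 m·K/W.
T_interface = T_in − Q'·ΣR_partial = 257 °C − (57.50)(3.494) = 56.1 °C

T = 56.1 °C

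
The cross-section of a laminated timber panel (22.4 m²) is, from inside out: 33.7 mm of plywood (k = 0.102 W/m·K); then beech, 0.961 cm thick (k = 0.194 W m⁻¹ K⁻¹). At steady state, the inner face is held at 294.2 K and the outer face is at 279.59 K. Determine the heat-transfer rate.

Resistance network (inner→outer):
  R_plywood = L/(kA) = 0.0337/(0.102·22.4) = 0.01475 K/W
  R_beech = L/(kA) = 0.00961/(0.194·22.4) = 0.002211 K/W
ΣR = 0.01475 + 0.002211 = 0.01696 K/W
Q = ΔT/ΣR = (294.2 K − 279.59 K)/0.01696 = 861 W

Q = 861 W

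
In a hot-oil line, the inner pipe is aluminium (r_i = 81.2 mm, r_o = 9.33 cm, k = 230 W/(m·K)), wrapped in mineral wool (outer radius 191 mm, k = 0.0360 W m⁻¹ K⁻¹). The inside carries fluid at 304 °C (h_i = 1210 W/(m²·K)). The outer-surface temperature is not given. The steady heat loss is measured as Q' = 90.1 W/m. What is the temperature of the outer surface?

T_out = 18.5 °C

Series resistances:
  R'_conv,in = 1/(2πr h) = 1/(2π·0.0812·1210) = 0.001620 m·K/W
  R'_aluminium = ln(0.0933/0.0812)/(2πk) = 0.1389/(2π·230) = 9.612×10^-5 m·K/W
  R'_mineral wool = ln(0.191/0.0933)/(2πk) = 0.7165/(2π·0.0360) = 3.167 m·K/W
ΣR = 3.169 m·K/W
ΔT = Q'·ΣR = 90.1 × 3.169 = 285.5 K
Heat flows outward, so T_out = T_in − ΔT = 304 − 285.5 = 18.5 °C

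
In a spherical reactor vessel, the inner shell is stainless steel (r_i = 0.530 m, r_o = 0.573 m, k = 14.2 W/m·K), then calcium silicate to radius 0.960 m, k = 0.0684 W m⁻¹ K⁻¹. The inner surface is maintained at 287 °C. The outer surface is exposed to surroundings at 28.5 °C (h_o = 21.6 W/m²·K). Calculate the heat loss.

Treat each layer as a resistance in series:
  R_stainless steel = (1/0.530 − 1/0.573)/(4πk) = 0.1416/(4π·14.2) = 7.935×10^-4 K/W
  R_calcium silicate = (1/0.573 − 1/0.960)/(4πk) = 0.7035/(4π·0.0684) = 0.8185 K/W
  R_conv,out = 1/(4πr²h) = 1/(4π·0.960²·21.6) = 0.003998 K/W
ΣR = 7.935×10^-4 + 0.8185 + 0.003998 = 0.8233 K/W
Q = ΔT/ΣR = (287 °C − 28.5 °C)/0.8233 = 314 W

Q = 314 W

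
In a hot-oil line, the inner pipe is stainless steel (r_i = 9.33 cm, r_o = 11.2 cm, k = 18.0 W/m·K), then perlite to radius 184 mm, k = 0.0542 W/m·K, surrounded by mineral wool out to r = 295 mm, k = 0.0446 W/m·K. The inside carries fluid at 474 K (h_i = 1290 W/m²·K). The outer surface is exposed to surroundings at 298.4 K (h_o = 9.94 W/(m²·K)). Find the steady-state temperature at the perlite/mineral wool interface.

T = 394 K

Treat each layer as a resistance in series:
  R'_conv,in = 1/(2πr h) = 1/(2π·0.0933·1290) = 0.001322 m·K/W
  R'_stainless steel = ln(0.112/0.0933)/(2πk) = 0.1827/(2π·18.0) = 0.001615 m·K/W
  R'_perlite = ln(0.184/0.112)/(2πk) = 0.4964/(2π·0.0542) = 1.458 m·K/W
  R'_mineral wool = ln(0.295/0.184)/(2πk) = 0.4720/(2π·0.0446) = 1.684 m·K/W
  R'_conv,out = 1/(2πr h) = 1/(2π·0.295·9.94) = 0.05428 m·K/W
ΣR = 0.001322 + 0.001615 + 1.458 + 1.684 + 0.05428 = 3.199 m·K/W
Q' = ΔT/ΣR = (474 K − 298.4 K)/3.199 = 54.89 W/m
From the inner boundary to the perlite/mineral wool interface, ΣR_partial = 1.461 m·K/W.
T_interface = T_in − Q'·ΣR_partial = 474 K − (54.89)(1.461) = 394 K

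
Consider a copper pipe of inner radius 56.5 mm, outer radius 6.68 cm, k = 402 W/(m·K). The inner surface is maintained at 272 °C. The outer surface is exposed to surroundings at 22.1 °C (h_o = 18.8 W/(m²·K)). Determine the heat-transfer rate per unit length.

Treat each layer as a resistance in series:
  R'_copper = ln(0.0668/0.0565)/(2πk) = 0.1675/(2π·402) = 6.630×10^-5 m·K/W
  R'_conv,out = 1/(2πr h) = 1/(2π·0.0668·18.8) = 0.1267 m·K/W
ΣR = 6.630×10^-5 + 0.1267 = 0.1268 m·K/W
Q' = ΔT/ΣR = (272 °C − 22.1 °C)/0.1268 = 1970 W/m

Q' = 1970 W/m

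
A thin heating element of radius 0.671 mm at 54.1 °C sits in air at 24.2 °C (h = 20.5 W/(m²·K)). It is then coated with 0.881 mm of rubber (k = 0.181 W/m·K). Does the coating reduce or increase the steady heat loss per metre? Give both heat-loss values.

increases: 2.58 → 5.21 W/m

Critical radius for a cylinder: r_cr = k/h = 0.00883 m = 0.883 cm.
Outer radius after coating: r₂ = 6.71×10^-4 + 8.81×10^-4 = 0.001552 m.
Since r₁ < r_cr and r₂ ≤ r_cr, the coating moves toward the maximum at r_cr — heat loss rises.
Bare: R = 1/(2πr₁h) = 11.57 m·K/W; Q = 29.9/11.57 = 2.58 W/m.
Coated: R = R_cond + R_conv = 5.740 m·K/W; Q = 29.9/5.740 = 5.21 W/m.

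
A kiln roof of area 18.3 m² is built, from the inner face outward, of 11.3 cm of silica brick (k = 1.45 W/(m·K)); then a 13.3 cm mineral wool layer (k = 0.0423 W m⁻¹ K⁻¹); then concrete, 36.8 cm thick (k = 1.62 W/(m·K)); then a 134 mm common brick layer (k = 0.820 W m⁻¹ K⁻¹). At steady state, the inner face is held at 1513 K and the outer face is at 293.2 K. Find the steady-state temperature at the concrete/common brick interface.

Treat each layer as a resistance in series:
  R_silica brick = L/(kA) = 0.113/(1.45·18.3) = 0.004259 K/W
  R_mineral wool = L/(kA) = 0.133/(0.0423·18.3) = 0.1718 K/W
  R_concrete = L/(kA) = 0.368/(1.62·18.3) = 0.01241 K/W
  R_common brick = L/(kA) = 0.134/(0.820·18.3) = 0.008930 K/W
ΣR = 0.004259 + 0.1718 + 0.01241 + 0.008930 = 0.1974 K/W
Q = ΔT/ΣR = (1513 K − 293.2 K)/0.1974 = 6179 W
From the inner boundary to the concrete/common brick interface, ΣR_partial = 0.1885 K/W.
T_interface = T_in − Q·ΣR_partial = 1513 K − (6179)(0.1885) = 348 K

T = 348 K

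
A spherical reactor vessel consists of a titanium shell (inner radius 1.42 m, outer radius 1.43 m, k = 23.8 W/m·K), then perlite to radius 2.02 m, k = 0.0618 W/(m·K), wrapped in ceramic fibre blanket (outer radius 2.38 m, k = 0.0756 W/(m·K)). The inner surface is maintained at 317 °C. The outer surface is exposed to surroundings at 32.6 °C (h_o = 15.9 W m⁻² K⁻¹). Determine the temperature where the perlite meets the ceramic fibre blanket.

T = 98.7 °C

Resistance network (inner→outer):
  R_titanium = (1/1.42 − 1/1.43)/(4πk) = 0.004925/(4π·23.8) = 1.647×10^-5 K/W
  R_perlite = (1/1.43 − 1/2.02)/(4πk) = 0.2043/(4π·0.0618) = 0.2630 K/W
  R_ceramic fibre blanket = (1/2.02 − 1/2.38)/(4πk) = 0.07488/(4π·0.0756) = 0.07882 K/W
  R_conv,out = 1/(4πr²h) = 1/(4π·2.38²·15.9) = 8.836×10^-4 K/W
ΣR = 1.647×10^-5 + 0.2630 + 0.07882 + 8.836×10^-4 = 0.3427 K/W
Q = ΔT/ΣR = (317 °C − 32.6 °C)/0.3427 = 829.9 W
From the inner boundary to the perlite/ceramic fibre blanket interface, ΣR_partial = 0.2630 K/W.
T_interface = T_in − Q·ΣR_partial = 317 °C − (829.9)(0.2630) = 98.7 °C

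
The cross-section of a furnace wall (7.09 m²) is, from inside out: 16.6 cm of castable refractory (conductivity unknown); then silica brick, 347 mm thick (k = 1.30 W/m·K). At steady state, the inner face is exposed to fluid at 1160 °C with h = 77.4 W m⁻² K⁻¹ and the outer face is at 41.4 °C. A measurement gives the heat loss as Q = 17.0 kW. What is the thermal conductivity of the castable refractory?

ΣR = ΔT/Q = |1160 − 41.4|/17000 = 0.06580 K/W
Known resistances:
  R_conv,in = 1/(hA) = 1/(77.4·7.09) = 0.001822 K/W
  R_silica brick = L/(kA) = 0.347/(1.30·7.09) = 0.03765 K/W
R_castable refractory = ΣR − ΣR_known = 0.06580 − 0.03947 = 0.02633 K/W
L/(kA) = 0.02633 ⇒ k = 0.166/(0.02633·7.09) = 0.889 W/m·K

k = 0.889 W/m·K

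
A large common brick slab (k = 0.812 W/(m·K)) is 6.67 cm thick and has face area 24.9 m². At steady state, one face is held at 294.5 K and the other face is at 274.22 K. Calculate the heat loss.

Q = kA·ΔT/L = 0.812 × 24.9 × |294.5 K − 274.22 K| / 0.0667 = 6150 W

Q = 6150 W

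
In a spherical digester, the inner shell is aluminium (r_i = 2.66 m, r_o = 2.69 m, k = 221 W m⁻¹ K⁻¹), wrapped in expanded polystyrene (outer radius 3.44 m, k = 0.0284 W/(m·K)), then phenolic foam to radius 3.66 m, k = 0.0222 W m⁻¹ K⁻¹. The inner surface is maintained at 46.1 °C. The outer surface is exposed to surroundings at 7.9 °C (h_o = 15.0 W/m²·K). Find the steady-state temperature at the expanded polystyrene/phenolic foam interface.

Resistance network (inner→outer):
  R_aluminium = (1/2.66 − 1/2.69)/(4πk) = 0.004193/(4π·221) = 1.510×10^-6 K/W
  R_expanded polystyrene = (1/2.69 − 1/3.44)/(4πk) = 0.08105/(4π·0.0284) = 0.2271 K/W
  R_phenolic foam = (1/3.44 − 1/3.66)/(4πk) = 0.01747/(4π·0.0222) = 0.06264 K/W
  R_conv,out = 1/(4πr²h) = 1/(4π·3.66²·15.0) = 3.960×10^-4 K/W
ΣR = 1.510×10^-6 + 0.2271 + 0.06264 + 3.960×10^-4 = 0.2901 K/W
Q = ΔT/ΣR = (46.1 °C − 7.9 °C)/0.2901 = 131.7 W
From the inner boundary to the expanded polystyrene/phenolic foam interface, ΣR_partial = 0.2271 K/W.
T_interface = T_in − Q·ΣR_partial = 46.1 °C − (131.7)(0.2271) = 16.2 °C

T = 16.2 °C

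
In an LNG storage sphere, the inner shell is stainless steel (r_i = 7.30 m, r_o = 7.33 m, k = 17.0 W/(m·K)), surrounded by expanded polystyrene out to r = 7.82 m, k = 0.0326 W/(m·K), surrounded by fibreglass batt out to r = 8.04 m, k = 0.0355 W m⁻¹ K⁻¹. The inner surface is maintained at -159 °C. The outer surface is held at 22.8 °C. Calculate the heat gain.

Series thermal resistances, inner to outer:
  R_stainless steel = (1/7.30 − 1/7.33)/(4πk) = 5.607×10^-4/(4π·17.0) = 2.624×10^-6 K/W
  R_expanded polystyrene = (1/7.33 − 1/7.82)/(4πk) = 0.008548/(4π·0.0326) = 0.02087 K/W
  R_fibreglass batt = (1/7.82 − 1/8.04)/(4πk) = 0.003499/(4π·0.0355) = 0.007844 K/W
ΣR = 2.624×10^-6 + 0.02087 + 0.007844 = 0.02872 K/W
Q = ΔT/ΣR = (-159 °C − 22.8 °C)/0.02872 = -6330 W
(Negative Q ⇒ heat flows inward; heat gain = 6330 W.)

Q = 6.33 kW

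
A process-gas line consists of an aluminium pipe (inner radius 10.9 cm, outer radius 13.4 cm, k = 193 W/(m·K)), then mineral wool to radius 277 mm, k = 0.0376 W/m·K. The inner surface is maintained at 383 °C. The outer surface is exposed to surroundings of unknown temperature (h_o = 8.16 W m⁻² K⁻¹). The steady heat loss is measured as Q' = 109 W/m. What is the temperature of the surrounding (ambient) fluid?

T_out = 40.3 °C

Series resistances:
  R'_aluminium = ln(0.134/0.109)/(2πk) = 0.2065/(2π·193) = 1.703×10^-4 m·K/W
  R'_mineral wool = ln(0.277/0.134)/(2πk) = 0.7262/(2π·0.0376) = 3.074 m·K/W
  R'_conv,out = 1/(2πr h) = 1/(2π·0.277·8.16) = 0.07041 m·K/W
ΣR = 3.144 m·K/W
ΔT = Q'·ΣR = 109 × 3.144 = 342.7 K
Heat flows outward, so T_out = T_in − ΔT = 383 − 342.7 = 40.3 °C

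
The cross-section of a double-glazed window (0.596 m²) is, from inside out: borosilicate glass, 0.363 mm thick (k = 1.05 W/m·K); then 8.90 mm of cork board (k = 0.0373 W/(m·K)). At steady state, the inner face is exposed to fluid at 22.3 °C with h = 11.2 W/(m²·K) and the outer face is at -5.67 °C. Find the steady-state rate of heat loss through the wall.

Series thermal resistances, inner to outer:
  R_conv,in = 1/(hA) = 1/(11.2·0.596) = 0.1498 K/W
  R_borosilicate glass = L/(kA) = 3.63×10^-4/(1.05·0.596) = 5.801×10^-4 K/W
  R_cork board = L/(kA) = 0.00890/(0.0373·0.596) = 0.4003 K/W
ΣR = 0.1498 + 5.801×10^-4 + 0.4003 = 0.5507 K/W
Q = ΔT/ΣR = (22.3 °C − -5.67 °C)/0.5507 = 50.8 W

Q = 50.8 W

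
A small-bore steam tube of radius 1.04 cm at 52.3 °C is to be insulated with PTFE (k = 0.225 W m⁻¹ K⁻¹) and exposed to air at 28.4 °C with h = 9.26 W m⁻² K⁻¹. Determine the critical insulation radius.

For a cylinder, r_cr = k_ins/h = 0.225/9.26 = 0.0243 m = 2.43 cm

r_cr = 2.43 cm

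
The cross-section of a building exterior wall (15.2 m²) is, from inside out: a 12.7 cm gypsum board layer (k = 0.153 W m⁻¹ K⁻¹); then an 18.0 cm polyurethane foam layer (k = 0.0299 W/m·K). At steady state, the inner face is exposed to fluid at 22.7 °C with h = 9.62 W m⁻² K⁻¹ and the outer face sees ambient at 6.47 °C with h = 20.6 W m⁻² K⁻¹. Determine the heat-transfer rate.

Q = 35.2 W

Treat each layer as a resistance in series:
  R_conv,in = 1/(hA) = 1/(9.62·15.2) = 0.006839 K/W
  R_gypsum board = L/(kA) = 0.127/(0.153·15.2) = 0.05461 K/W
  R_polyurethane foam = L/(kA) = 0.180/(0.0299·15.2) = 0.3961 K/W
  R_conv,out = 1/(hA) = 1/(20.6·15.2) = 0.003194 K/W
ΣR = 0.006839 + 0.05461 + 0.3961 + 0.003194 = 0.4607 K/W
Q = ΔT/ΣR = (22.7 °C − 6.47 °C)/0.4607 = 35.2 W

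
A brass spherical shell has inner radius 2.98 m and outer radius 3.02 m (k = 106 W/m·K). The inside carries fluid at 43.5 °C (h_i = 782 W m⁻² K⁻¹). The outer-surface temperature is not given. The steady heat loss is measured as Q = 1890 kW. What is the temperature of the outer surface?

Sum the resistances:
  R_conv,in = 1/(4πr²h) = 1/(4π·2.98²·782) = 1.146×10^-5 K/W
  R_brass = (1/2.98 − 1/3.02)/(4πk) = 0.004445/(4π·106) = 3.337×10^-6 K/W
ΣR = 1.480×10^-5 K/W
ΔT = Q·ΣR = 1.89×10^6 × 1.480×10^-5 = 27.97 K
Heat flows outward, so T_out = T_in − ΔT = 43.5 − 27.97 = 15.5 °C

T_out = 15.5 °C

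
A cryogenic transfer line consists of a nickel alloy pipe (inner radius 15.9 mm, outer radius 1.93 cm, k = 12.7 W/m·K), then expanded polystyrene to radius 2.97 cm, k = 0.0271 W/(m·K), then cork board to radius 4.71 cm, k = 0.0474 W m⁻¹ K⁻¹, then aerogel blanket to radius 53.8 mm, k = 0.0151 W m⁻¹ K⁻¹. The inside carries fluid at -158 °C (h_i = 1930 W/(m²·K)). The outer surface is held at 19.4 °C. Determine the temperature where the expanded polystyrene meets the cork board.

Series thermal resistances, inner to outer:
  R'_conv,in = 1/(2πr h) = 1/(2π·0.0159·1930) = 0.005186 m·K/W
  R'_nickel alloy = ln(0.0193/0.0159)/(2πk) = 0.1938/(2π·12.7) = 0.002429 m·K/W
  R'_expanded polystyrene = ln(0.0297/0.0193)/(2πk) = 0.4310/(2π·0.0271) = 2.531 m·K/W
  R'_cork board = ln(0.0471/0.0297)/(2πk) = 0.4611/(2π·0.0474) = 1.548 m·K/W
  R'_aerogel blanket = ln(0.0538/0.0471)/(2πk) = 0.1330/(2π·0.0151) = 1.402 m·K/W
ΣR = 0.005186 + 0.002429 + 2.531 + 1.548 + 1.402 = 5.489 m·K/W
Q' = ΔT/ΣR = (-158 °C − 19.4 °C)/5.489 = -32.32 W/m
From the inner boundary to the expanded polystyrene/cork board interface, ΣR_partial = 2.539 m·K/W.
T_interface = T_in − Q'·ΣR_partial = -158 °C − (-32.32)(2.539) = -75.9 °C

T = -75.9 °C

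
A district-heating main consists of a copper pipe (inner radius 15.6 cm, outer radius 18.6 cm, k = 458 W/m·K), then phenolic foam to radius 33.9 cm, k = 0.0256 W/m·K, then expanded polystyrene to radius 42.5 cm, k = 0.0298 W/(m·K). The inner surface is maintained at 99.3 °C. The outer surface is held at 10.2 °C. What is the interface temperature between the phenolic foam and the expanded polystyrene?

T = 32.0 °C

Series thermal resistances, inner to outer:
  R'_copper = ln(0.186/0.156)/(2πk) = 0.1759/(2π·458) = 6.112×10^-5 m·K/W
  R'_phenolic foam = ln(0.339/0.186)/(2πk) = 0.6003/(2π·0.0256) = 3.732 m·K/W
  R'_expanded polystyrene = ln(0.425/0.339)/(2πk) = 0.2261/(2π·0.0298) = 1.207 m·K/W
ΣR = 6.112×10^-5 + 3.732 + 1.207 = 4.939 m·K/W
Q' = ΔT/ΣR = (99.3 °C − 10.2 °C)/4.939 = 18.04 W/m
From the inner boundary to the phenolic foam/expanded polystyrene interface, ΣR_partial = 3.732 m·K/W.
T_interface = T_in − Q'·ΣR_partial = 99.3 °C − (18.04)(3.732) = 32.0 °C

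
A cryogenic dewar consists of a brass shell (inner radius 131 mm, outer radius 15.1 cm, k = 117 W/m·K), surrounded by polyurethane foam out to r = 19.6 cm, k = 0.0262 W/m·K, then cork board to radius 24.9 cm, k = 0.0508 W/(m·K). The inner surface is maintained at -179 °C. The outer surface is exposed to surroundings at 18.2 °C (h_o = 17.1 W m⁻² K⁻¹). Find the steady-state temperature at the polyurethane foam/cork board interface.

Series thermal resistances, inner to outer:
  R_brass = (1/0.131 − 1/0.151)/(4πk) = 1.011/(4π·117) = 6.877×10^-4 K/W
  R_polyurethane foam = (1/0.151 − 1/0.196)/(4πk) = 1.520/(4π·0.0262) = 4.618 K/W
  R_cork board = (1/0.196 − 1/0.249)/(4πk) = 1.086/(4π·0.0508) = 1.701 K/W
  R_conv,out = 1/(4πr²h) = 1/(4π·0.249²·17.1) = 0.07506 K/W
ΣR = 6.877×10^-4 + 4.618 + 1.701 + 0.07506 = 6.395 K/W
Q = ΔT/ΣR = (-179 °C − 18.2 °C)/6.395 = -30.84 W
From the inner boundary to the polyurethane foam/cork board interface, ΣR_partial = 4.619 K/W.
T_interface = T_in − Q·ΣR_partial = -179 °C − (-30.84)(4.619) = -36.6 °C

T = -36.6 °C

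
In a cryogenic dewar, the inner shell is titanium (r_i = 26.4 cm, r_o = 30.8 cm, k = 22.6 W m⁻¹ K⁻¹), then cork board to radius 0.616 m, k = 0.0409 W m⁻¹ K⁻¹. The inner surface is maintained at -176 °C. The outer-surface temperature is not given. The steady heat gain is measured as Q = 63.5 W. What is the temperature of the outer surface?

Sum the resistances:
  R_titanium = (1/0.264 − 1/0.308)/(4πk) = 0.5411/(4π·22.6) = 0.001905 K/W
  R_cork board = (1/0.308 − 1/0.616)/(4πk) = 1.623/(4π·0.0409) = 3.159 K/W
ΣR = 3.160 K/W
ΔT = Q·ΣR = 63.5 × 3.160 = 200.7 K
Heat flows inward, so T_out = T_in + ΔT = -176 + 200.7 = 24.7 °C

T_out = 24.7 °C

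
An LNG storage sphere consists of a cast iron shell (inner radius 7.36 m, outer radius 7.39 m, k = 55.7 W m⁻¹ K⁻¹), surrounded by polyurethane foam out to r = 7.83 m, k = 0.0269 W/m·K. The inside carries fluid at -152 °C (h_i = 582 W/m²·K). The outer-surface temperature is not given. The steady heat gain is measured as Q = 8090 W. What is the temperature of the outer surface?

Sum the resistances:
  R_conv,in = 1/(4πr²h) = 1/(4π·7.36²·582) = 2.524×10^-6 K/W
  R_cast iron = (1/7.36 − 1/7.39)/(4πk) = 5.516×10^-4/(4π·55.7) = 7.880×10^-7 K/W
  R_polyurethane foam = (1/7.39 − 1/7.83)/(4πk) = 0.007604/(4π·0.0269) = 0.02249 K/W
ΣR = 0.02250 K/W
ΔT = Q·ΣR = 8090 × 0.02250 = 182.0 K
Heat flows inward, so T_out = T_in + ΔT = -152 + 182.0 = 30.0 °C

T_out = 30.0 °C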